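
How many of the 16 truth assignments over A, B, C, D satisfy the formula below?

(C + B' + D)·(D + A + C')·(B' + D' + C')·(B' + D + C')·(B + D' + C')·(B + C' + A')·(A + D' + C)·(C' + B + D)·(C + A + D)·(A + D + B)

There are 2^4 = 16 truth assignments over (A, B, C, D).
Check each against the 10 clauses (columns in the order A, B, C, D):
  F F F F  ✗ fails (C + A + D)
  F F F T  ✗ fails (A + D' + C)
  F F T F  ✗ fails (D + A + C')
  F F T T  ✗ fails (B + D' + C')
  F T F F  ✗ fails (C + B' + D)
  F T F T  ✗ fails (A + D' + C)
  F T T F  ✗ fails (D + A + C')
  F T T T  ✗ fails (B' + D' + C')
  T F F F  ✓ satisfies all
  T F F T  ✓ satisfies all
  T F T F  ✗ fails (B + C' + A')
  T F T T  ✗ fails (B + D' + C')
  T T F F  ✗ fails (C + B' + D)
  T T F T  ✓ satisfies all
  T T T F  ✗ fails (B' + D + C')
  T T T T  ✗ fails (B' + D' + C')
3 of the 16 rows are models.

3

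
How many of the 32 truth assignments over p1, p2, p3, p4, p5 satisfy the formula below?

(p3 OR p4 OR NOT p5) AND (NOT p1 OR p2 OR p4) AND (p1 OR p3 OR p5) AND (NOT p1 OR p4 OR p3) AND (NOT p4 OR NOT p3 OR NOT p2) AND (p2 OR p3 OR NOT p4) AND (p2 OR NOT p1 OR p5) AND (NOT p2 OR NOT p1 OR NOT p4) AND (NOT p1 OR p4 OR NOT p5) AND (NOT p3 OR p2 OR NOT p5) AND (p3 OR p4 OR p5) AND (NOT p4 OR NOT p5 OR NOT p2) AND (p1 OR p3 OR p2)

5

There are 2^5 = 32 truth assignments over (p1, p2, p3, p4, p5).
Split on p1. With p1 = true, the clauses containing p1 are satisfied and NOT p1 drops from the rest; 1 of the 2^4 = 16 assignments to the other variables satisfy what remains.
With p1 = false, by the same count on the reduced clause set, 4 assignments work.
(One model: p1=F, p2=F, p3=T, p4=F, p5=F.)
Total: 1 + 4 = 5.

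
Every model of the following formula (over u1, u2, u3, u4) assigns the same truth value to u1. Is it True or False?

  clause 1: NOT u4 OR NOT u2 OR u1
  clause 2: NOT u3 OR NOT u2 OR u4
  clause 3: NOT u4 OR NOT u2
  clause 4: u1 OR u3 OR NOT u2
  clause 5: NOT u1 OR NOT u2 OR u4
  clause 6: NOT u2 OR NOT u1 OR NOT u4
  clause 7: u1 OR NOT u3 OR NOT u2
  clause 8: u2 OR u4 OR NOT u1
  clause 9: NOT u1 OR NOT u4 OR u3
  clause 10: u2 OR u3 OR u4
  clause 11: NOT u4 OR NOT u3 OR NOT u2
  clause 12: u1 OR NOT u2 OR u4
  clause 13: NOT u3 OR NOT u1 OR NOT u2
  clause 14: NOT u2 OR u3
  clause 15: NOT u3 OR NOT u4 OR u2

False

Suppose u1 = true.
Try u4 = false.
Unit clause (NOT u2) forces u2 = false.
That conflicts with the unit clause (u2).
So u4 must be the other value — set u4 = true.
Unit clause (NOT u2) forces u2 = false.
Unit clause (u3) forces u3 = true.
That conflicts with the unit clause (NOT u3).
Neither u4 = true nor u4 = false works.
So every satisfying assignment has u1 = False.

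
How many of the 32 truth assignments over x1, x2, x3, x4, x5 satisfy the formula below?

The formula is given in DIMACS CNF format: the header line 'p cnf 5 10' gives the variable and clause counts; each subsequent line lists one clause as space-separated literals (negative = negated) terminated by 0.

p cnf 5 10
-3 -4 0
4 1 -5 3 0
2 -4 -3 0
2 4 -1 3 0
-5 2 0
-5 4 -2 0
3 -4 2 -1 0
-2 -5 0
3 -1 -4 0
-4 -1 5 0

There are 2^5 = 32 truth assignments over (x1, x2, x3, x4, x5).
Split on x4. With x4 = True, the clauses containing x4 are satisfied and ¬x4 drops from the rest; 2 of the 2^4 = 16 assignments to the other variables satisfy what remains.
With x4 = False, by the same count on the reduced clause set, 7 assignments work.
Total: 2 + 7 = 9.

9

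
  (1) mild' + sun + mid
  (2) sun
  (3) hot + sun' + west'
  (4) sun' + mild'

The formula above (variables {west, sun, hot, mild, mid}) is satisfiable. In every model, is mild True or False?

False

Suppose mild = 1.
(sun) alone gives sun = 1.
Now (sun') is unsatisfied and unit — conflict.
So every satisfying assignment has mild = False.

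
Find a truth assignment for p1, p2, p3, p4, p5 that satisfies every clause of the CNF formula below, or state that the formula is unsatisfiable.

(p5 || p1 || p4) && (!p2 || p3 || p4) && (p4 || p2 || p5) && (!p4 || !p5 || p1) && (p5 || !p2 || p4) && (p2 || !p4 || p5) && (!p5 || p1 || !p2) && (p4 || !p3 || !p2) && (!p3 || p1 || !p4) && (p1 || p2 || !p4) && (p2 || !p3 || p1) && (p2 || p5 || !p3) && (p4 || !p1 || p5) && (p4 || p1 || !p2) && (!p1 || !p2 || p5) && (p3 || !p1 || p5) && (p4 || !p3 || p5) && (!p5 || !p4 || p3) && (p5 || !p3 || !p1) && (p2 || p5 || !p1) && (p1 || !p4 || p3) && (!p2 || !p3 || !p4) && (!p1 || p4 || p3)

Suppose p5 = true.
Suppose p4 = false.
Suppose p2 = false.
Suppose p3 = true.
From the singleton clause (p1), p1 = true.
Every clause now holds.

p1 ↦ true, p2 ↦ false, p3 ↦ true, p4 ↦ false, p5 ↦ true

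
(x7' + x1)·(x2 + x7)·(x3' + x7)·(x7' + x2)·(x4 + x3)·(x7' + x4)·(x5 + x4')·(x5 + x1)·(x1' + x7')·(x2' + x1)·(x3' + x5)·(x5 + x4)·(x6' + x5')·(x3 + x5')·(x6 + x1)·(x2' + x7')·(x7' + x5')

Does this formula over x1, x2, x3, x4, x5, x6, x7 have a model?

No

Try x7 = 0.
From the singleton clause (x2), x2 = 1.
From the singleton clause (x3'), x3 = 0.
From the singleton clause (x4), x4 = 1.
From the singleton clause (x5), x5 = 1.
Now (x5') is unsatisfied and unit — conflict.
So x7 must be the other value — set x7 = 1.
From the singleton clause (x1), x1 = 1.
Now (x1') is unsatisfied and unit — conflict.
Neither x7 = 1 nor x7 = 0 works.
No assignment satisfies every clause.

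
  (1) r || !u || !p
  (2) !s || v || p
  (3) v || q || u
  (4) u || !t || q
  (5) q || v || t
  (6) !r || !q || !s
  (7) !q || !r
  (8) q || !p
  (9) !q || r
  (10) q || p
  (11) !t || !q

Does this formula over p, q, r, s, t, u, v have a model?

Suppose q = false.
The clause (!p) is unit, so p = false.
Now (p) is unsatisfied and unit — conflict.
Backtrack on q: now try q = true.
The clause (!r) is unit, so r = false.
Now (r) is unsatisfied and unit — conflict.
Either choice for q ends in contradiction.
No assignment satisfies every clause.

No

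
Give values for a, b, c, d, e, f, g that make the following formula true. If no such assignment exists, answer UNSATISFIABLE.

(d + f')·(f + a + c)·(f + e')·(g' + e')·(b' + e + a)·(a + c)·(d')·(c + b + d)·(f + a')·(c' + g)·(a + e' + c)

The clause (d') is unit, so d = 0.
The clause (f') is unit, so f = 0.
The clause (e') is unit, so e = 0.
The clause (a') is unit, so a = 0.
The clause (c) is unit, so c = 1.
The clause (b') is unit, so b = 0.
The clause (g) is unit, so g = 1.
This assignment satisfies each clause.

a=0,  b=0,  c=1,  d=0,  e=0,  f=0,  g=1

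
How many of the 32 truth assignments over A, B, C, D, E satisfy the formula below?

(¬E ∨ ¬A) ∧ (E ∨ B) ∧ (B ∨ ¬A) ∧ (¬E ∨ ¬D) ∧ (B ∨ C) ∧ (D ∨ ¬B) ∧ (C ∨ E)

There are 2^5 = 32 truth assignments over (A, B, C, D, E).
Split on E. With E = True, the clauses containing E are satisfied and ¬E drops from the rest; 1 of the 2^4 = 16 assignments to the other variables satisfy what remains.
With E = False, by the same count on the reduced clause set, 2 assignments work.
(One model: A=F, B=F, C=T, D=F, E=T.)
Total: 1 + 2 = 3.

3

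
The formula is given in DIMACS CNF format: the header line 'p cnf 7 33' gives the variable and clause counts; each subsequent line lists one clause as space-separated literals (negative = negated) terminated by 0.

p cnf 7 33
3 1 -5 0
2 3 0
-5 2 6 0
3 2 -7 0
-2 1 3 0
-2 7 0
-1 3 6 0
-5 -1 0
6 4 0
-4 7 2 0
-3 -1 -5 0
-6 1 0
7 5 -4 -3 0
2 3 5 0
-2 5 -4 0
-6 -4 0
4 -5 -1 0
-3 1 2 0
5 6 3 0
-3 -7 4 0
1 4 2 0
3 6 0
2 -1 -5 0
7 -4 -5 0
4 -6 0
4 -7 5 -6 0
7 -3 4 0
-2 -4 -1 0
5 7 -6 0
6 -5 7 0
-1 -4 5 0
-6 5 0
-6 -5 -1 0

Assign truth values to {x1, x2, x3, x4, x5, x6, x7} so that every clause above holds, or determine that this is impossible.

Case x2 = True:
The clause (x7) is unit, so x7 = True.
Case x1 = False:
The clause (x3) is unit, so x3 = True.
The clause (¬x6) is unit, so x6 = False.
The clause (x4) is unit, so x4 = True.
The clause (x5) is unit, so x5 = True.
This assignment satisfies each clause.

x1: False, x2: True, x3: True, x4: True, x5: True, x6: False, x7: True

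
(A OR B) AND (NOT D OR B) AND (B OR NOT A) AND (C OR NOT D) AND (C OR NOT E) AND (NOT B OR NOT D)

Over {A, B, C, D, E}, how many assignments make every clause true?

6

There are 2^5 = 32 truth assignments over (A, B, C, D, E).
Split on D. With D = true, the clauses containing D are satisfied and NOT D drops from the rest; 0 of the 2^4 = 16 assignments to the other variables satisfy what remains.
With D = false, by the same count on the reduced clause set, 6 assignments work.
(One model: A=F, B=T, C=F, D=F, E=F.)
Total: 0 + 6 = 6.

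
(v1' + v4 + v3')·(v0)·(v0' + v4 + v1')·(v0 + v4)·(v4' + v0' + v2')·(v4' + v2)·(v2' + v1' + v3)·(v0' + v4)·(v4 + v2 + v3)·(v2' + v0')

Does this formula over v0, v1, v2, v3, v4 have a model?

Unsatisfiable

(v0) alone gives v0 = 1.
(v4) alone gives v4 = 1.
(v2') alone gives v2 = 0.
That conflicts with the unit clause (v2).
No assignment satisfies every clause.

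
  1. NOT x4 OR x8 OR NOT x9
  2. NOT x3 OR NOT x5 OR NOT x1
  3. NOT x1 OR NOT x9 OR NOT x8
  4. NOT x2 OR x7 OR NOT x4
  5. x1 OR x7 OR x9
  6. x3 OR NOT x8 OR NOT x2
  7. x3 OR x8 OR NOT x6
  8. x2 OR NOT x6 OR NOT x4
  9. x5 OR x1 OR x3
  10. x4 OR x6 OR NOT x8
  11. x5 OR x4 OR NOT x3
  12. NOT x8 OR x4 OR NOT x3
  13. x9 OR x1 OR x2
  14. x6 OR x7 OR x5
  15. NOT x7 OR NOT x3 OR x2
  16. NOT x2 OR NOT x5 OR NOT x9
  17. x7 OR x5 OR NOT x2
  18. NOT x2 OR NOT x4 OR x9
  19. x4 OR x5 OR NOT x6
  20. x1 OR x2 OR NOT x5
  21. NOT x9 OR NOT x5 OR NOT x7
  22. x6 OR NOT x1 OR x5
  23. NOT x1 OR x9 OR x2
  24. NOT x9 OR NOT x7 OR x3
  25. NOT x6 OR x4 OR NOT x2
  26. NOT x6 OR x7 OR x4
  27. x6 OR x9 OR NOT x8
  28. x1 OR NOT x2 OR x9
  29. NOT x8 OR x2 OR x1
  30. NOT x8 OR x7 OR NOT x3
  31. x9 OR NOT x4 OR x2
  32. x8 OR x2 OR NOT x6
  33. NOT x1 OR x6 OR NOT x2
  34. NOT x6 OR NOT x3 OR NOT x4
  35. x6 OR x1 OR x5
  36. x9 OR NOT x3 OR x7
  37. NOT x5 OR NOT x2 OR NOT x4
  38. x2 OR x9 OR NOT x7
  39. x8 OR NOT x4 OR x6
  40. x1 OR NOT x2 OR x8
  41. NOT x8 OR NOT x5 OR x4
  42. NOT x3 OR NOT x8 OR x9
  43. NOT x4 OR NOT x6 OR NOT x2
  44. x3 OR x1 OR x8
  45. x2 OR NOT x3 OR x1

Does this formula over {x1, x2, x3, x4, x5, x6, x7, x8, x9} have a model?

Satisfiable

Branch on x4: set x4 = false.
Branch on x6: set x6 = false.
Unit clause (NOT x8) forces x8 = false.
Branch on x5: set x5 = true.
Branch on x3: set x3 = false.
Unit clause (x1) forces x1 = true.
Unit clause (NOT x2) forces x2 = false.
Unit clause (x9) forces x9 = true.
Unit clause (NOT x7) forces x7 = false.
All clauses are satisfied.
A satisfying assignment: x1=true, x2=false, x3=false, x4=false, x5=true, x6=false, x7=false, x8=false, x9=true.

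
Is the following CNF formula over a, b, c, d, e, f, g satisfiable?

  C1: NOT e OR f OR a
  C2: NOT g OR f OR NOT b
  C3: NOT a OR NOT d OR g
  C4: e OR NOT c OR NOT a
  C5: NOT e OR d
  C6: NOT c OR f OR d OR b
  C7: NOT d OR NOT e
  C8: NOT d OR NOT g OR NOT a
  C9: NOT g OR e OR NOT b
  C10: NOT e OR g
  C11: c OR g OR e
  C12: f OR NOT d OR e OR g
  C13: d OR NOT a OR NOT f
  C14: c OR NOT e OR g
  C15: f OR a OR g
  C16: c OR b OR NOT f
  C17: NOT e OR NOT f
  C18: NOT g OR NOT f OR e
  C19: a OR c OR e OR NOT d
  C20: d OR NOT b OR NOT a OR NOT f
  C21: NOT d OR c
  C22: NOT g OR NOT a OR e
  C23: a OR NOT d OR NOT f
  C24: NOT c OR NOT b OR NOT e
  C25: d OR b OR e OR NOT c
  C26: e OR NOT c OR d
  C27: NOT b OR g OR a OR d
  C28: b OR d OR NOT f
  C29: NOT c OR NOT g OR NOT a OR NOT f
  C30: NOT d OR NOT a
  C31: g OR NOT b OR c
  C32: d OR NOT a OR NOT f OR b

Satisfiable

Case e = false:
Case c = false:
(g) alone gives g = true.
(NOT b) alone gives b = false.
(NOT f) alone gives f = false.
(NOT d) alone gives d = false.
(NOT a) alone gives a = false.
Every clause now holds.
A satisfying assignment: a=false; b=false; c=false; d=false; e=false; f=false; g=true.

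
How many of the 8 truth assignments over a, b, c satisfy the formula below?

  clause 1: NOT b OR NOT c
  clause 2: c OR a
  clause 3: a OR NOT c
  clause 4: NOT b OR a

3

There are 2^3 = 8 truth assignments over (a, b, c).
Check each against the 4 clauses (columns in the order a, b, c):
  F F F  ✗ fails (c OR a)
  F F T  ✗ fails (a OR NOT c)
  F T F  ✗ fails (c OR a)
  F T T  ✗ fails (NOT b OR NOT c)
  T F F  ✓ satisfies all
  T F T  ✓ satisfies all
  T T F  ✓ satisfies all
  T T T  ✗ fails (NOT b OR NOT c)
3 of the 8 rows are models.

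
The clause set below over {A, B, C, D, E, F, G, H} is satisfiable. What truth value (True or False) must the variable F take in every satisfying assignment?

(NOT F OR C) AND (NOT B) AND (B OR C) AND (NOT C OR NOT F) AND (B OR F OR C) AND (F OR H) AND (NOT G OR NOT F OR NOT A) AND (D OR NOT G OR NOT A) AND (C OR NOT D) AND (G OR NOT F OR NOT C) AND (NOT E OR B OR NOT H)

False

Suppose F = true.
Unit clause (C) forces C = true.
That conflicts with the unit clause (NOT C).
So every satisfying assignment has F = False.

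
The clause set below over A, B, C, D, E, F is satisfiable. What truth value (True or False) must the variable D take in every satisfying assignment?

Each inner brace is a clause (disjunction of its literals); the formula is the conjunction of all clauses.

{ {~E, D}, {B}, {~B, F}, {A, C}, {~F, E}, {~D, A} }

Suppose D = 0.
The clause (~E) is unit, so E = 0.
The clause (B) is unit, so B = 1.
The clause (F) is unit, so F = 1.
That conflicts with the unit clause (~F).
So every satisfying assignment has D = True.

True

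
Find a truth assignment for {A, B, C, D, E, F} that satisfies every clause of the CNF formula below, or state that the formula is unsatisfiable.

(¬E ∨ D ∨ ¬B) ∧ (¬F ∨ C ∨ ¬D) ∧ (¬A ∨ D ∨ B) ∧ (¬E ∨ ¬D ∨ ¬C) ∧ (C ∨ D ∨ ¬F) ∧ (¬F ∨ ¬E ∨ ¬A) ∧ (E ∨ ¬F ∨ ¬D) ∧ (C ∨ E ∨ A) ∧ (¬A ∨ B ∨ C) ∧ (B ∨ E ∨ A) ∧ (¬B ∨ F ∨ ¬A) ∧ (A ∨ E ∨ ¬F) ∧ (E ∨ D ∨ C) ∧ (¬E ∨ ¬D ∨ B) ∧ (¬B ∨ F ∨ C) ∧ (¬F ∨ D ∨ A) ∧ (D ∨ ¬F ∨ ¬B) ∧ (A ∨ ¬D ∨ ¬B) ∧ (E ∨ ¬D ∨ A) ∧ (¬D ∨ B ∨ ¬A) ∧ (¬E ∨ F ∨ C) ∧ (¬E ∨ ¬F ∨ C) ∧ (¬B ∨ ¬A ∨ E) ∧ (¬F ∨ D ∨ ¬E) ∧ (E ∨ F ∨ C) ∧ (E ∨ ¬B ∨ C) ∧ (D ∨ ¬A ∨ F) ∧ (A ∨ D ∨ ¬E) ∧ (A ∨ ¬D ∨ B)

A ↦ False; B ↦ True; C ↦ True; D ↦ False; E ↦ False; F ↦ False

Case E = False:
Case F = False:
The clause (C) is unit, so C = True.
Case B = True:
The clause (¬A) is unit, so A = False.
The clause (¬D) is unit, so D = False.
Every clause now holds.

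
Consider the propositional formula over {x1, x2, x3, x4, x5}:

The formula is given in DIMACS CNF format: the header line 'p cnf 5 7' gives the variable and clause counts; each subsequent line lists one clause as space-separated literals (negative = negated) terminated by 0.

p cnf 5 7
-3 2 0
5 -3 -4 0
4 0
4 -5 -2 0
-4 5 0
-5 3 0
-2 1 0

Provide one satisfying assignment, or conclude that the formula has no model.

From the singleton clause (x4), x4 = True.
From the singleton clause (x5), x5 = True.
From the singleton clause (x3), x3 = True.
From the singleton clause (x2), x2 = True.
From the singleton clause (x1), x1 = True.
Every clause now holds.

x1 ↦ True,  x2 ↦ True,  x3 ↦ True,  x4 ↦ True,  x5 ↦ True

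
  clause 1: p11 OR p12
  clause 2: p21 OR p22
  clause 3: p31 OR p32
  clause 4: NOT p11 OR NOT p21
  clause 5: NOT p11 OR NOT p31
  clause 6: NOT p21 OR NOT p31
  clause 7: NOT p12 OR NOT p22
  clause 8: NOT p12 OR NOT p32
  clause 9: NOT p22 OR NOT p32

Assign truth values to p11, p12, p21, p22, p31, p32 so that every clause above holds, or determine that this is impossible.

UNSATISFIABLE

Try p11 = true.
(NOT p21) alone gives p21 = false.
(p22) alone gives p22 = true.
(NOT p31) alone gives p31 = false.
(p32) alone gives p32 = true.
But (NOT p32) is also a unit clause — contradiction.
Backtrack on p11: now try p11 = false.
(p12) alone gives p12 = true.
(NOT p22) alone gives p22 = false.
(p21) alone gives p21 = true.
(NOT p31) alone gives p31 = false.
(p32) alone gives p32 = true.
But (NOT p32) is also a unit clause — contradiction.
Neither p11 = true nor p11 = false works.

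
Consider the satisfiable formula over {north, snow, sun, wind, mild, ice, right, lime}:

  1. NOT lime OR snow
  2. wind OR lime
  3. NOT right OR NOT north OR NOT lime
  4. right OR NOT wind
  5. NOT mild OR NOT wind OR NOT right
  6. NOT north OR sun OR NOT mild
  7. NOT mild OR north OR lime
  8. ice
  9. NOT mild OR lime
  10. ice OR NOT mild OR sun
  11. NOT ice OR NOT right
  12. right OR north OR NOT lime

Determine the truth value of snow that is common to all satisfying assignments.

Suppose snow = false.
The clause (NOT lime) is unit, so lime = false.
The clause (wind) is unit, so wind = true.
The clause (right) is unit, so right = true.
The clause (NOT mild) is unit, so mild = false.
The clause (ice) is unit, so ice = true.
That conflicts with the unit clause (NOT ice).
So every satisfying assignment has snow = True.

True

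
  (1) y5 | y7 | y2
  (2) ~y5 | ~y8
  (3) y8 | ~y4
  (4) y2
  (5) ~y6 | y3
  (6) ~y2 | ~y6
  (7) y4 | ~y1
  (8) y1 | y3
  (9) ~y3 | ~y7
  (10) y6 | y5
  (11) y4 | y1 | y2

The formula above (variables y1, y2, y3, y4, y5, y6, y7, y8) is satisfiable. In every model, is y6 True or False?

Suppose y6 = 1.
(y2) alone gives y2 = 1.
Now (~y2) is unsatisfied and unit — conflict.
So every satisfying assignment has y6 = False.

False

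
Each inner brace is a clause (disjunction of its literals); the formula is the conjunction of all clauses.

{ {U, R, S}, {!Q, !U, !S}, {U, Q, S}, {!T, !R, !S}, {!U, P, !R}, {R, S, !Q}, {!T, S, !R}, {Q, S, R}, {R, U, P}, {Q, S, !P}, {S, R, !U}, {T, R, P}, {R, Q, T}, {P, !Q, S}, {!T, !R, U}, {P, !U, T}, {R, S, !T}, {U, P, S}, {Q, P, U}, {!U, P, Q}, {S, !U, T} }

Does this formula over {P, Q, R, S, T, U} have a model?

Satisfiable

Case U = false:
Case R = false:
The clause (S) is unit, so S = true.
The clause (P) is unit, so P = true.
Case Q = true:
All clauses hold; T can take either value.
A satisfying assignment: P=true, Q=true, R=false, S=true, T=true, U=false.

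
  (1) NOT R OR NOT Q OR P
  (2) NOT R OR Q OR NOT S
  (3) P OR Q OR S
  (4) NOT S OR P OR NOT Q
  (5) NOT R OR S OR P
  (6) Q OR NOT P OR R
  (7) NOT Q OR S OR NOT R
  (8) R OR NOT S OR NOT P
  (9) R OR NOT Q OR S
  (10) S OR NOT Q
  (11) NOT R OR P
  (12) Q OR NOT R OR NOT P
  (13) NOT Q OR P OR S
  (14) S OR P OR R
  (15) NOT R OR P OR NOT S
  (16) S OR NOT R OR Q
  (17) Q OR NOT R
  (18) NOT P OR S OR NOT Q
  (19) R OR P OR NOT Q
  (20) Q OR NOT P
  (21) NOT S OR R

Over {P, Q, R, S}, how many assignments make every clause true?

1

There are 2^4 = 16 truth assignments over (P, Q, R, S).
Check each against the 21 clauses (columns in the order P, Q, R, S):
  F F F F  ✗ fails (P OR Q OR S)
  F F F T  ✗ fails (NOT S OR R)
  F F T F  ✗ fails (P OR Q OR S)
  F F T T  ✗ fails (NOT R OR Q OR NOT S)
  F T F F  ✗ fails (R OR NOT Q OR S)
  F T F T  ✗ fails (NOT S OR P OR NOT Q)
  F T T F  ✗ fails (NOT R OR NOT Q OR P)
  F T T T  ✗ fails (NOT R OR NOT Q OR P)
  T F F F  ✗ fails (Q OR NOT P OR R)
  T F F T  ✗ fails (Q OR NOT P OR R)
  T F T F  ✗ fails (Q OR NOT R OR NOT P)
  T F T T  ✗ fails (NOT R OR Q OR NOT S)
  T T F F  ✗ fails (R OR NOT Q OR S)
  T T F T  ✗ fails (R OR NOT S OR NOT P)
  T T T F  ✗ fails (NOT Q OR S OR NOT R)
  T T T T  ✓ satisfies all
1 of the 16 rows is a model.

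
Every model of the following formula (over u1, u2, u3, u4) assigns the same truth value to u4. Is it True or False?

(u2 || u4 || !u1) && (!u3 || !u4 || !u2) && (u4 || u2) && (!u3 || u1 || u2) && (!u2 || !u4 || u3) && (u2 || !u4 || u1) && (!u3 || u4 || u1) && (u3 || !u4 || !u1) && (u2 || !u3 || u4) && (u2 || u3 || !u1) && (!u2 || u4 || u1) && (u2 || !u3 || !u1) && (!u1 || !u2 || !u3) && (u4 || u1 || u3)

Suppose u4 = true.
Suppose u3 = false.
(!u2) alone gives u2 = false.
(u1) alone gives u1 = true.
That conflicts with the unit clause (!u1).
That branch fails; take u3 = true instead.
(!u2) alone gives u2 = false.
(u1) alone gives u1 = true.
That conflicts with the unit clause (!u1).
Either choice for u3 ends in contradiction.
So every satisfying assignment has u4 = False.

False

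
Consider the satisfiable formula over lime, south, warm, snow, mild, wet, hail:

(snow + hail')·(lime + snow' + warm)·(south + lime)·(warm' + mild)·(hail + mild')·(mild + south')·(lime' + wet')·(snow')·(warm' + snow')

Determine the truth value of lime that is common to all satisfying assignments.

Suppose lime = 0.
The clause (south) is unit, so south = 1.
The clause (mild) is unit, so mild = 1.
The clause (hail) is unit, so hail = 1.
The clause (snow) is unit, so snow = 1.
That conflicts with the unit clause (snow').
So every satisfying assignment has lime = True.

True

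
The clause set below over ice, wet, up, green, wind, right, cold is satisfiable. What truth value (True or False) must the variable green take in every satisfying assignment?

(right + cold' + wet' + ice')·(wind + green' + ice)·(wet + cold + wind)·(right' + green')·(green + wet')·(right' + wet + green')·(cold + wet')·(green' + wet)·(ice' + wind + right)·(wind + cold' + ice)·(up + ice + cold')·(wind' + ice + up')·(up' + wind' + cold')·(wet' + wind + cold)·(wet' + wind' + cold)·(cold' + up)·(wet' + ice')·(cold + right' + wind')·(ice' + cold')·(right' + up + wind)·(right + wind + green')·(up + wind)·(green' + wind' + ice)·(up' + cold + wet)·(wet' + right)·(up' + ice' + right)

Suppose green = 1.
(right') alone gives right = 0.
(wet) alone gives wet = 1.
Now (wet') is unsatisfied and unit — conflict.
So every satisfying assignment has green = False.

False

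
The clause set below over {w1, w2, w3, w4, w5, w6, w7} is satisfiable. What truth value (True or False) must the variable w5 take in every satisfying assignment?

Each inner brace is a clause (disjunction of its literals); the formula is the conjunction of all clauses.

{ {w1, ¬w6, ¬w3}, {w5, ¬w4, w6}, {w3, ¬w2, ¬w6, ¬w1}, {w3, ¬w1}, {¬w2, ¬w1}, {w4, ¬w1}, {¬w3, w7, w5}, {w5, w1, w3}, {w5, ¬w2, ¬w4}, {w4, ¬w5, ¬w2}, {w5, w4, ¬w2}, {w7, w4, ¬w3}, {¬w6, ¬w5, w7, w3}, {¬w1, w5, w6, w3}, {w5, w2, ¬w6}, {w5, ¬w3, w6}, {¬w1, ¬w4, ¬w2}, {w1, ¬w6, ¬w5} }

Suppose w5 = False.
Branch on w4: set w4 = False.
The clause (¬w1) is unit, so w1 = False.
The clause (w3) is unit, so w3 = True.
The clause (¬w6) is unit, so w6 = False.
But (w6) is also a unit clause — contradiction.
Backtrack on w4: now try w4 = True.
The clause (w6) is unit, so w6 = True.
The clause (¬w2) is unit, so w2 = False.
But (w2) is also a unit clause — contradiction.
Either choice for w4 ends in contradiction.
So every satisfying assignment has w5 = True.

True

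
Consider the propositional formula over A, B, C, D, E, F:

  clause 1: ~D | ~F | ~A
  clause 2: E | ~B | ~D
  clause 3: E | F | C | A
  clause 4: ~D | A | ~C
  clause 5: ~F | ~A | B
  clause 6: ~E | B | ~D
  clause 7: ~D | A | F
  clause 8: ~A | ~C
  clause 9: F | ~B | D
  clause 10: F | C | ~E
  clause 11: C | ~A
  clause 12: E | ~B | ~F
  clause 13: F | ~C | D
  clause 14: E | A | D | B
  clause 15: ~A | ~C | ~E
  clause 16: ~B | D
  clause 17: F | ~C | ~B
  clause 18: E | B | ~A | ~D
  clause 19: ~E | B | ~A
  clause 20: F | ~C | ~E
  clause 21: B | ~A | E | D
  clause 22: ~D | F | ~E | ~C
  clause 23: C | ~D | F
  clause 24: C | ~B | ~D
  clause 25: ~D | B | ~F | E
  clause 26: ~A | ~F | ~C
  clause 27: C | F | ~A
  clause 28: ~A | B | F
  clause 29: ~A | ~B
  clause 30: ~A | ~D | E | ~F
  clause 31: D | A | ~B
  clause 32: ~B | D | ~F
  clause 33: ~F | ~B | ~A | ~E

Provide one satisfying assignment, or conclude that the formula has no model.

Case A = 0:
Case D = 0:
Unit clause (~B) forces B = 0.
Unit clause (E) forces E = 1.
Case F = 1:
All clauses hold; C can take either value.

A=0,  B=0,  C=0,  D=0,  E=1,  F=1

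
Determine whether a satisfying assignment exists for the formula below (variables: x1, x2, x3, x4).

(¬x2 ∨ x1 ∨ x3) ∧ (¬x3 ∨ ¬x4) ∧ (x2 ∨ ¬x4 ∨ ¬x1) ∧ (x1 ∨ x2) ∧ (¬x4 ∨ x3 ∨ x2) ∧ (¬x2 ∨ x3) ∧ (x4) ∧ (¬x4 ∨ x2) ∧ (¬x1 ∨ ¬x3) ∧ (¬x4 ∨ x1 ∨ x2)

From the singleton clause (x4), x4 = True.
From the singleton clause (¬x3), x3 = False.
From the singleton clause (x2), x2 = True.
But (¬x2) is also a unit clause — contradiction.
No assignment satisfies every clause.

No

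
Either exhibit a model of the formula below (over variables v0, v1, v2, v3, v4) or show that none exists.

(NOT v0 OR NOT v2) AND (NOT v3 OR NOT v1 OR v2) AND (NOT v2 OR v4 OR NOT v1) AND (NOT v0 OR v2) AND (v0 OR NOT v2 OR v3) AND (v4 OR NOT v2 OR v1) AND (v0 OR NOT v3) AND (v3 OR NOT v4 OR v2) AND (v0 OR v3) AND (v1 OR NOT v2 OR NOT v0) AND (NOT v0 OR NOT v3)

Try v0 = false.
(NOT v3) alone gives v3 = false.
Now (v3) is unsatisfied and unit — conflict.
That branch fails; take v0 = true instead.
(NOT v2) alone gives v2 = false.
Now (v2) is unsatisfied and unit — conflict.
Both values of v0 lead to a conflict.

UNSATISFIABLE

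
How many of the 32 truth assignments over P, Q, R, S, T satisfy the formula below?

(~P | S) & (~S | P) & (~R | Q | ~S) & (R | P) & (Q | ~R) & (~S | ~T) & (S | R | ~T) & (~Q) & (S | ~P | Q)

1

There are 2^5 = 32 truth assignments over (P, Q, R, S, T).
Split on T. With T = 1, the clauses containing T are satisfied and ~T drops from the rest; 0 of the 2^4 = 16 assignments to the other variables satisfy what remains.
With T = 0, by the same count on the reduced clause set, 1 assignment works.
Total: 0 + 1 = 1.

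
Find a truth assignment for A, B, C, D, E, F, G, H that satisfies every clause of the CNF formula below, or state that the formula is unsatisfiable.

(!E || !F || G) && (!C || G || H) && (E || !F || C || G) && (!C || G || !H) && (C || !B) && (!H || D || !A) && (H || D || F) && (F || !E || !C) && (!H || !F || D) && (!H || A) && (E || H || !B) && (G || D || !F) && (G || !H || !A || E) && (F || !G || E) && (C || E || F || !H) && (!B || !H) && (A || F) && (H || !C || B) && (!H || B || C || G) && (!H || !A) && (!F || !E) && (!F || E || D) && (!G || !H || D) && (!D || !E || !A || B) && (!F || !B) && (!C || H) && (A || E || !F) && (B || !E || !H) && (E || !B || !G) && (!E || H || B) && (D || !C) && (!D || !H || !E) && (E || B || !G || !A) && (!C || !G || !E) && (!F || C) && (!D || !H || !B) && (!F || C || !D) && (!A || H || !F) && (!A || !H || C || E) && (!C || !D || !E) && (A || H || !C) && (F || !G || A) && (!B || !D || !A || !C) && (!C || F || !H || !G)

Case C = false:
The clause (!B) is unit, so B = false.
The clause (!F) is unit, so F = false.
The clause (A) is unit, so A = true.
The clause (!H) is unit, so H = false.
The clause (D) is unit, so D = true.
The clause (!E) is unit, so E = false.
The clause (!G) is unit, so G = false.
All clauses are satisfied.

A=true,  B=false,  C=false,  D=true,  E=false,  F=false,  G=false,  H=false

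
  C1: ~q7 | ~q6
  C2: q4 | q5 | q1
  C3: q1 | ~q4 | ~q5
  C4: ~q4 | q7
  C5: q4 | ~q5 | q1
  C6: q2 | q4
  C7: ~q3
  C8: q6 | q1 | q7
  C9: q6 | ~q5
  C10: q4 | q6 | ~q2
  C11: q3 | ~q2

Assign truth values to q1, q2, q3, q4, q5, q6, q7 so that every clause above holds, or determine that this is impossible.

q1 ↦ 0,  q2 ↦ 0,  q3 ↦ 0,  q4 ↦ 1,  q5 ↦ 0,  q6 ↦ 0,  q7 ↦ 1

The clause (~q3) is unit, so q3 = 0.
The clause (~q2) is unit, so q2 = 0.
The clause (q4) is unit, so q4 = 1.
The clause (q7) is unit, so q7 = 1.
The clause (~q6) is unit, so q6 = 0.
The clause (~q5) is unit, so q5 = 0.
No clause remains; q1 is free.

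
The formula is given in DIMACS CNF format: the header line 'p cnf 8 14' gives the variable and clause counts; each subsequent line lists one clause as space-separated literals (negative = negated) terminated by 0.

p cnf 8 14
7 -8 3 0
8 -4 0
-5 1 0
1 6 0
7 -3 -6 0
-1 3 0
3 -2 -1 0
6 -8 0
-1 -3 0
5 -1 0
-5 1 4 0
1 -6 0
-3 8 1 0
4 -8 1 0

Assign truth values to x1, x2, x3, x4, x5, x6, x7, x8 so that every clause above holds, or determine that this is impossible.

Case x8 = True:
The clause (x6) is unit, so x6 = True.
The clause (x1) is unit, so x1 = True.
The clause (x3) is unit, so x3 = True.
But (¬x3) is also a unit clause — contradiction.
Backtrack on x8: now try x8 = False.
The clause (¬x4) is unit, so x4 = False.
Case x5 = False:
The clause (¬x1) is unit, so x1 = False.
The clause (x6) is unit, so x6 = True.
But (¬x6) is also a unit clause — contradiction.
Backtrack on x5: now try x5 = True.
The clause (x1) is unit, so x1 = True.
The clause (x3) is unit, so x3 = True.
But (¬x3) is also a unit clause — contradiction.
Both values of x5 lead to a conflict.
Both values of x8 lead to a conflict.

UNSATISFIABLE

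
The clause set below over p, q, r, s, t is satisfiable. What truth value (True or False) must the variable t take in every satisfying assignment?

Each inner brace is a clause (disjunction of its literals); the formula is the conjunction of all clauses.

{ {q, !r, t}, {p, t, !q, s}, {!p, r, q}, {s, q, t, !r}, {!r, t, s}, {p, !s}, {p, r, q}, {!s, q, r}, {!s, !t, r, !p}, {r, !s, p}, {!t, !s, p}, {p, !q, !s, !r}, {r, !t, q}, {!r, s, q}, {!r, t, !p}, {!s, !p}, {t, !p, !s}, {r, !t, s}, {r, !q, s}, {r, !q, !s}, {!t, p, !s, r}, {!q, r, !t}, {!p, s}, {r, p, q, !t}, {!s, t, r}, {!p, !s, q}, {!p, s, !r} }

True

Suppose t = false.
Suppose q = true.
Suppose p = true.
From the singleton clause (!r), r = false.
From the singleton clause (!s), s = false.
But (s) is also a unit clause — contradiction.
Backtrack on p: now try p = false.
From the singleton clause (s), s = true.
But (!s) is also a unit clause — contradiction.
Neither p = true nor p = false works.
Backtrack on q: now try q = false.
From the singleton clause (!r), r = false.
From the singleton clause (!p), p = false.
But (p) is also a unit clause — contradiction.
Neither q = true nor q = false works.
So every satisfying assignment has t = True.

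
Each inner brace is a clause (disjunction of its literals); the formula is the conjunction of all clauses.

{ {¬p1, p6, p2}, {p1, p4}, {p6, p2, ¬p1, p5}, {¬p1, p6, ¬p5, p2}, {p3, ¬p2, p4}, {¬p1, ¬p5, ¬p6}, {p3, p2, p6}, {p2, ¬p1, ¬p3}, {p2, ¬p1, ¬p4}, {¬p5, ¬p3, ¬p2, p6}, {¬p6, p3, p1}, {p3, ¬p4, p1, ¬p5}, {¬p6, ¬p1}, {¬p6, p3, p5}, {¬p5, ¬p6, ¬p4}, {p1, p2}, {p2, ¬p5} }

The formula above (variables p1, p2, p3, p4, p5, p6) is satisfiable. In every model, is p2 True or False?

Suppose p2 = False.
(p1) alone gives p1 = True.
(p6) alone gives p6 = True.
That conflicts with the unit clause (¬p6).
So every satisfying assignment has p2 = True.

True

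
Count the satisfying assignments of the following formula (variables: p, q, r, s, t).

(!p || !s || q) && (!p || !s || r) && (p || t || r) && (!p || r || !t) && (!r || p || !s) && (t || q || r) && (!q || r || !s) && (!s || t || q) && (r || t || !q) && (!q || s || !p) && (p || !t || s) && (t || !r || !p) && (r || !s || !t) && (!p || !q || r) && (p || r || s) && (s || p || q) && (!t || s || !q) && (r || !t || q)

3

There are 2^5 = 32 truth assignments over (p, q, r, s, t).
Split on r. With r = true, the clauses containing r are satisfied and !r drops from the rest; 3 of the 2^4 = 16 assignments to the other variables satisfy what remains.
With r = false, by the same count on the reduced clause set, 0 assignments work.
(One model: p=F, q=T, r=T, s=F, t=F.)
Total: 3 + 0 = 3.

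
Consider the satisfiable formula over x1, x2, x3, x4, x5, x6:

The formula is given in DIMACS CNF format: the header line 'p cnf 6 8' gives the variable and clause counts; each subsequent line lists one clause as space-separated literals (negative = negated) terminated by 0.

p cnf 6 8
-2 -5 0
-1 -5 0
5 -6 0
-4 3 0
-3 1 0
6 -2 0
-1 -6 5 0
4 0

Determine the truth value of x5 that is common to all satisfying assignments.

False

Suppose x5 = True.
(¬x2) alone gives x2 = False.
(¬x1) alone gives x1 = False.
(¬x3) alone gives x3 = False.
(¬x4) alone gives x4 = False.
That conflicts with the unit clause (x4).
So every satisfying assignment has x5 = False.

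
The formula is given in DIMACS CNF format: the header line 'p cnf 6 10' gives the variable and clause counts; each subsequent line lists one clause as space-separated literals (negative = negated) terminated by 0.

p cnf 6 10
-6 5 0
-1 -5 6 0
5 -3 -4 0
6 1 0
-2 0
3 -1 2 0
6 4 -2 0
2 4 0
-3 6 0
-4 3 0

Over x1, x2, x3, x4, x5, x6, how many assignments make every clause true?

2

There are 2^6 = 64 truth assignments over (x1, x2, x3, x4, x5, x6).
Split on x3. With x3 = True, the clauses containing x3 are satisfied and ¬x3 drops from the rest; 2 of the 2^5 = 32 assignments to the other variables satisfy what remains.
With x3 = False, by the same count on the reduced clause set, 0 assignments work.
Total: 2 + 0 = 2.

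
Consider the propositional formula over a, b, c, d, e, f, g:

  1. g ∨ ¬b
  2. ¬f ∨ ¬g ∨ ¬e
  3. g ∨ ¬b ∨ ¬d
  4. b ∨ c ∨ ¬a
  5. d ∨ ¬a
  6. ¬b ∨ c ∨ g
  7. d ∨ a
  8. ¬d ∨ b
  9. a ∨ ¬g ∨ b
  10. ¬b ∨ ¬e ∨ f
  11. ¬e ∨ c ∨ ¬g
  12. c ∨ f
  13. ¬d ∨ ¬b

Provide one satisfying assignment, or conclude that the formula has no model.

UNSATISFIABLE

Case g = True:
Case f = False:
The clause (c) is unit, so c = True.
Case d = True:
The clause (b) is unit, so b = True.
But (¬b) is also a unit clause — contradiction.
That branch fails; take d = False instead.
The clause (¬a) is unit, so a = False.
But (a) is also a unit clause — contradiction.
Neither d = True nor d = False works.
That branch fails; take f = True instead.
The clause (¬e) is unit, so e = False.
Case d = True:
The clause (b) is unit, so b = True.
But (¬b) is also a unit clause — contradiction.
That branch fails; take d = False instead.
The clause (¬a) is unit, so a = False.
But (a) is also a unit clause — contradiction.
Neither d = True nor d = False works.
Neither f = True nor f = False works.
That branch fails; take g = False instead.
The clause (¬b) is unit, so b = False.
The clause (¬d) is unit, so d = False.
The clause (¬a) is unit, so a = False.
But (a) is also a unit clause — contradiction.
Neither g = True nor g = False works.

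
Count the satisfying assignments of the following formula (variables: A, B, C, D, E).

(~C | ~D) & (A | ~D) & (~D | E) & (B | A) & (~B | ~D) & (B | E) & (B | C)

9

There are 2^5 = 32 truth assignments over (A, B, C, D, E).
Split on D. With D = 1, the clauses containing D are satisfied and ~D drops from the rest; 0 of the 2^4 = 16 assignments to the other variables satisfy what remains.
With D = 0, by the same count on the reduced clause set, 9 assignments work.
(One model: A=F, B=T, C=F, D=F, E=F.)
Total: 0 + 9 = 9.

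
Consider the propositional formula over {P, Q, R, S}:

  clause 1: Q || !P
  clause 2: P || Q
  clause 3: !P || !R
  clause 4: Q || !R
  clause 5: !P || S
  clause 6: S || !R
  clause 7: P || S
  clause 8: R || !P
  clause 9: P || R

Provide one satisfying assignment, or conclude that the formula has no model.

P: false, Q: true, R: true, S: true

Branch on Q: set Q = true.
Branch on P: set P = false.
(S) alone gives S = true.
(R) alone gives R = true.
This assignment satisfies each clause.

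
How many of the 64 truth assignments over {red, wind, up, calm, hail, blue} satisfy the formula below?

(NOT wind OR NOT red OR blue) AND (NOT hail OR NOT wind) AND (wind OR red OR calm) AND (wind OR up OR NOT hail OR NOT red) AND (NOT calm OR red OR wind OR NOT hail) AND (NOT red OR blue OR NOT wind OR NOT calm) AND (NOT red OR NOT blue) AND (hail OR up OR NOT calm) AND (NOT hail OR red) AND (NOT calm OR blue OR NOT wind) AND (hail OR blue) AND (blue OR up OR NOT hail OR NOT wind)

There are 2^6 = 64 truth assignments over (red, wind, up, calm, hail, blue).
Split on red. With red = true, the clauses containing red are satisfied and NOT red drops from the rest; 2 of the 2^5 = 32 assignments to the other variables satisfy what remains.
With red = false, by the same count on the reduced clause set, 4 assignments work.
Total: 2 + 4 = 6.

6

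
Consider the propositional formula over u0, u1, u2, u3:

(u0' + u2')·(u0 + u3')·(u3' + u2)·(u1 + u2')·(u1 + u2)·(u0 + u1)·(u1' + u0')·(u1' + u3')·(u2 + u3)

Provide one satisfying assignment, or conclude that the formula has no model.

Try u0 = 0.
From the singleton clause (u3'), u3 = 0.
From the singleton clause (u1), u1 = 1.
From the singleton clause (u2), u2 = 1.
This assignment satisfies each clause.

u0=0; u1=1; u2=1; u3=0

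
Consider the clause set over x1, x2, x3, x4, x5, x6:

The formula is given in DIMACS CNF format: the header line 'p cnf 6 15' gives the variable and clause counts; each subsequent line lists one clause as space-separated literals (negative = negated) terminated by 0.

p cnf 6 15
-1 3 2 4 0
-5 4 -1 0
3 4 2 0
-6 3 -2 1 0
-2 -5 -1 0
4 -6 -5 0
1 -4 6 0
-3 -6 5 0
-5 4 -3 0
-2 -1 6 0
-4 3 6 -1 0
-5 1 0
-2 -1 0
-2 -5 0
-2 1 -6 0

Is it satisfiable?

Case x5 = False:
Case x3 = True:
From the singleton clause (¬x6), x6 = False.
Case x1 = False:
From the singleton clause (¬x4), x4 = False.
Every clause is now satisfied; x2 is unconstrained.
A satisfying assignment: x1 ↦ False; x2 ↦ True; x3 ↦ True; x4 ↦ False; x5 ↦ False; x6 ↦ False.

Yes, satisfiable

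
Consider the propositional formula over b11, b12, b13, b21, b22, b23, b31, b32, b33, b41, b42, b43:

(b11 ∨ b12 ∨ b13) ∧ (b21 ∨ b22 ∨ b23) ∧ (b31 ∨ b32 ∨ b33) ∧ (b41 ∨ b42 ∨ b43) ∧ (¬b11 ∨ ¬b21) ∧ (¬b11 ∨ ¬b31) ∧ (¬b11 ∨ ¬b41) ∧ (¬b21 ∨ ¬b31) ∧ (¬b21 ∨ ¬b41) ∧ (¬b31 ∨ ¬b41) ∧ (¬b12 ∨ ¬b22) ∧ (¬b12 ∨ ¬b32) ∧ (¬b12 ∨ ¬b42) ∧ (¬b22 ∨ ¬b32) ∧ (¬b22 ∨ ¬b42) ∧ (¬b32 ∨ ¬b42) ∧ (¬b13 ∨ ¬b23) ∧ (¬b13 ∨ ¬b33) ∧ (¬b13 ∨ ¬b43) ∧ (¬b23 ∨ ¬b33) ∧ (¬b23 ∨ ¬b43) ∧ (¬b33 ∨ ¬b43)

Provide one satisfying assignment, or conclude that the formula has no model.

UNSATISFIABLE

Suppose b11 = False.
Suppose b12 = True.
The clause (¬b22) is unit, so b22 = False.
The clause (¬b32) is unit, so b32 = False.
The clause (¬b42) is unit, so b42 = False.
Suppose b21 = True.
The clause (¬b31) is unit, so b31 = False.
The clause (b33) is unit, so b33 = True.
The clause (¬b41) is unit, so b41 = False.
The clause (b43) is unit, so b43 = True.
Now (¬b43) is unsatisfied and unit — conflict.
Backtrack on b21: now try b21 = False.
The clause (b23) is unit, so b23 = True.
The clause (¬b13) is unit, so b13 = False.
The clause (¬b33) is unit, so b33 = False.
The clause (b31) is unit, so b31 = True.
The clause (¬b41) is unit, so b41 = False.
The clause (b43) is unit, so b43 = True.
Now (¬b43) is unsatisfied and unit — conflict.
Both values of b21 lead to a conflict.
Backtrack on b12: now try b12 = False.
The clause (b13) is unit, so b13 = True.
The clause (¬b23) is unit, so b23 = False.
The clause (¬b33) is unit, so b33 = False.
The clause (¬b43) is unit, so b43 = False.
Suppose b21 = True.
The clause (¬b31) is unit, so b31 = False.
The clause (b32) is unit, so b32 = True.
The clause (¬b41) is unit, so b41 = False.
The clause (b42) is unit, so b42 = True.
Now (¬b42) is unsatisfied and unit — conflict.
Backtrack on b21: now try b21 = False.
The clause (b22) is unit, so b22 = True.
The clause (¬b32) is unit, so b32 = False.
The clause (b31) is unit, so b31 = True.
The clause (¬b41) is unit, so b41 = False.
The clause (b42) is unit, so b42 = True.
Now (¬b42) is unsatisfied and unit — conflict.
Both values of b21 lead to a conflict.
Both values of b12 lead to a conflict.
Backtrack on b11: now try b11 = True.
The clause (¬b21) is unit, so b21 = False.
The clause (¬b31) is unit, so b31 = False.
The clause (¬b41) is unit, so b41 = False.
Suppose b22 = True.
The clause (¬b12) is unit, so b12 = False.
The clause (¬b32) is unit, so b32 = False.
The clause (b33) is unit, so b33 = True.
The clause (¬b42) is unit, so b42 = False.
The clause (b43) is unit, so b43 = True.
Now (¬b43) is unsatisfied and unit — conflict.
Backtrack on b22: now try b22 = False.
The clause (b23) is unit, so b23 = True.
The clause (¬b13) is unit, so b13 = False.
The clause (¬b33) is unit, so b33 = False.
The clause (b32) is unit, so b32 = True.
The clause (¬b12) is unit, so b12 = False.
The clause (¬b42) is unit, so b42 = False.
The clause (b43) is unit, so b43 = True.
Now (¬b43) is unsatisfied and unit — conflict.
Both values of b22 lead to a conflict.
Both values of b11 lead to a conflict.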